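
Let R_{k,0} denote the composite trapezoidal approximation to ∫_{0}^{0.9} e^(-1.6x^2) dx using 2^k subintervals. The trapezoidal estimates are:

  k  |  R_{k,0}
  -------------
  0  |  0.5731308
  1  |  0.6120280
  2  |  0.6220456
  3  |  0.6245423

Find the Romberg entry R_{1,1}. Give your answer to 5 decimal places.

0.62499

R_{1,1} = (4·0.6120280 − 0.5731308) / 3 = 0.6249937
(Column j=1 coincides with Simpson's rule on the same nodes.)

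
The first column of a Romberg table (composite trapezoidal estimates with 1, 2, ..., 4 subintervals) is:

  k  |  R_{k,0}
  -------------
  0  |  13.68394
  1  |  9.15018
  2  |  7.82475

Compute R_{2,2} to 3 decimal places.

7.366

Richardson extrapolation on the trapezoidal column (denominator 4−1=3):
R_{1,1} = (4·9.15018 − 13.68394) / 3 = 7.63893
R_{2,1} = 7.82475 + (7.82475 − 9.15018)/3 = 7.38294
R_{2,2} = (16·7.38294 − 7.63893) / 15 = 7.36587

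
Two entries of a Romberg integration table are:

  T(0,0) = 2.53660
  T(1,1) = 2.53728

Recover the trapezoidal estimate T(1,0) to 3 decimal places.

From T(1,1) = (4·T(1,0) − T(0,0))/3, solve for T(1,0):
4·T(1,0) = 3·2.53728 + 2.53660 = 10.14844
T(1,0) = 2.53711

2.537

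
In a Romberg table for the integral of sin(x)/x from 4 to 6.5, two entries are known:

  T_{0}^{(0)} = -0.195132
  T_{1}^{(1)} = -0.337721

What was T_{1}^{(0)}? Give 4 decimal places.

From T_{1}^{(1)} = (4·T_{1}^{(0)} − T_{0}^{(0)})/3, solve for T_{1}^{(0)}:
4·T_{1}^{(0)} = 3·(-0.337721) + (-0.195132) = -1.208295
T_{1}^{(0)} = -0.302074

-0.3021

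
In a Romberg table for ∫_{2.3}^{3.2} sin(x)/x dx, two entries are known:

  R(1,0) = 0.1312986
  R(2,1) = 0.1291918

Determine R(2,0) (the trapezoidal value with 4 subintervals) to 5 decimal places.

From R(2,1) = (4·R(2,0) − R(1,0))/3, solve for R(2,0):
4·R(2,0) = 3·0.1291918 + 0.1312986 = 0.5188740
R(2,0) = 0.1297185

0.12972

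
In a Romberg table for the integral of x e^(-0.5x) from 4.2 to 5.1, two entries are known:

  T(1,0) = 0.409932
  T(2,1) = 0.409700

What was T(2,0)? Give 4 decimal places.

From T(2,1) = (4·T(2,0) − T(1,0))/3, solve for T(2,0):
4·T(2,0) = 3·0.409700 + 0.409932 = 1.639032
T(2,0) = 0.409758

0.4098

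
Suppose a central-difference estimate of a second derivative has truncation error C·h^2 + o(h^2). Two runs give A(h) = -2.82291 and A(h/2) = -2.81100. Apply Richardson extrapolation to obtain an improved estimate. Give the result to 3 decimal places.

-2.807

The leading error scales as h^2; refining by a factor of 2 reduces it by 2^2 = 4.
Extrapolated value = (4·A(h/2) − A(h)) / (4 − 1)
= (4·(-2.81100) − (-2.82291)) / 3
= -8.42109 / 3 = -2.80703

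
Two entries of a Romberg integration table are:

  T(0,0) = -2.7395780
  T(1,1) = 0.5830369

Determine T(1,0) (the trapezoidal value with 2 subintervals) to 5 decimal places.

-0.24762

From T(1,1) = (4·T(1,0) − T(0,0))/3, solve for T(1,0):
4·T(1,0) = 3·0.5830369 + (-2.7395780) = -0.9904673
T(1,0) = -0.2476168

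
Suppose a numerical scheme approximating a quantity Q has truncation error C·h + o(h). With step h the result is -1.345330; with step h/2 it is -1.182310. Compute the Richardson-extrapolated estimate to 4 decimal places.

-1.0193

The leading error scales as h; refining by a factor of 2 reduces it by 2^1 = 2.
Extrapolated value = (2·A(h/2) − A(h)) / (2 − 1)
= (2·(-1.182310) − (-1.345330)) / 1
= -1.019290 / 1 = -1.019290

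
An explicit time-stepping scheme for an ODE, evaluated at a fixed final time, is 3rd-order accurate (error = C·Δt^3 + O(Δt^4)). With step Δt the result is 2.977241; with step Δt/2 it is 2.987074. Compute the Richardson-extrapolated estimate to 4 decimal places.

Extrapolated value = (8·A(Δt/2) − A(Δt)) / (8 − 1)
= (8·2.987074 − 2.977241) / 7
= 20.919351 / 7 = 2.988479

2.9885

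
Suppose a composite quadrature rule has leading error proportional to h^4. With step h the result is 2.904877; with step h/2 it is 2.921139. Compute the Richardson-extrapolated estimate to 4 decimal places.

2.9222

Extrapolated value = (16·A(h/2) − A(h)) / (16 − 1)
= (16·2.921139 − 2.904877) / 15
= 43.833347 / 15 = 2.922223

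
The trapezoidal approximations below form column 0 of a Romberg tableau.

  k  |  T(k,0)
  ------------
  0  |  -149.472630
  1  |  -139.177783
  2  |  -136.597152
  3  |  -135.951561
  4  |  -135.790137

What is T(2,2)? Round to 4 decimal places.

Richardson extrapolation on the trapezoidal column (denominator 4−1=3):
T(1,1) = -139.177783 + (-139.177783 − (-149.472630))/3 = -135.746167
T(2,1) = -136.597152 + (-136.597152 − (-139.177783))/3 = -135.736942
T(2,2) = (16·(-135.736942) − (-135.746167)) / 15 = -135.736327

-135.7363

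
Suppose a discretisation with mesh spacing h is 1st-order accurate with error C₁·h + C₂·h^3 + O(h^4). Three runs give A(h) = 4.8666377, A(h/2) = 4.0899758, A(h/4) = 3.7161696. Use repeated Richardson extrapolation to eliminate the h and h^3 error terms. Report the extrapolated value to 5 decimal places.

First eliminate the h term (factor 2^1 = 2):
  B₁ = (2·4.0899758 − 4.8666377)/1 = 3.3133139
  B₂ = (2·3.7161696 − 4.0899758)/1 = 3.3423634
Then eliminate the h^3 term (factor 2^3 = 8):
  (8·3.3423634 − 3.3133139)/7 = 3.3465133

3.34651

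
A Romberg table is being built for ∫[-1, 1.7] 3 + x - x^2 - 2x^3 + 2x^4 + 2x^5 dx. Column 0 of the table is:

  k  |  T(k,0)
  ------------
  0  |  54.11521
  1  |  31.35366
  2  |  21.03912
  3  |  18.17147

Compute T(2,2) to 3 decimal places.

Richardson extrapolation on the trapezoidal column (denominator 4−1=3):
T(1,1) = (4·31.35366 − 54.11521) / 3 = 23.76648
T(2,1) = (4·21.03912 − 31.35366) / 3 = 17.60094
T(2,2) = (16·17.60094 − 23.76648) / 15 = 17.18990

17.190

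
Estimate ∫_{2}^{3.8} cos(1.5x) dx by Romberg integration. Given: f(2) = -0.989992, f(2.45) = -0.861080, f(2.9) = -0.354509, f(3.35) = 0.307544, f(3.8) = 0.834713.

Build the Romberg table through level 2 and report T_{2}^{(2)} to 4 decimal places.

-0.4611

T_{0}^{(0)} (trapezoid, 1 panel, h=1.8000): -0.139751
T_{1}^{(0)} (trapezoid, 2 panels, h=0.9000): -0.388934
T_{2}^{(0)} (trapezoid, 4 panels, h=0.4500): -0.443558
T_{1}^{(1)} = -0.388934 + (-0.388934 − (-0.139751))/3 = -0.471995
T_{2}^{(1)} = -0.443558 + (-0.443558 − (-0.388934))/3 = -0.461766
T_{2}^{(2)} = -0.461766 + (-0.461766 − (-0.471995))/15 = -0.461084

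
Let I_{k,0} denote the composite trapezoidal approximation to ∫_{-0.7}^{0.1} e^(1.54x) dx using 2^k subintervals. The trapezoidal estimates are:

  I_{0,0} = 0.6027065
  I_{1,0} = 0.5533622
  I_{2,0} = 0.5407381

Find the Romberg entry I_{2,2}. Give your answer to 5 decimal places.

0.53650

Richardson extrapolation on the trapezoidal column (denominator 4−1=3):
I_{1,1} = (4·0.5533622 − 0.6027065) / 3 = 0.5369141
I_{2,1} = 0.5407381 + (0.5407381 − 0.5533622)/3 = 0.5365301
I_{2,2} = 0.5365301 + (0.5365301 − 0.5369141)/15 = 0.5365045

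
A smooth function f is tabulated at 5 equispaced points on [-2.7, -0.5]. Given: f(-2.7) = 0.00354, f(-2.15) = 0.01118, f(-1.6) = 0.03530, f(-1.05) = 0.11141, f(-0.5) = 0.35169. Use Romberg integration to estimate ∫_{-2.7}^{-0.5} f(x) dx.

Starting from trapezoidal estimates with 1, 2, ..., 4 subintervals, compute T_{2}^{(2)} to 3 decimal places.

T_{0}^{(0)} (trapezoid, 1 panel, h=2.2000): 0.39075
T_{1}^{(0)} (trapezoid, 2 panels, h=1.1000): 0.23421
T_{2}^{(0)} (trapezoid, 4 panels, h=0.5500): 0.18453
T_{1}^{(1)} = 0.23421 + (0.23421 − 0.39075)/3 = 0.18203
T_{2}^{(1)} = 0.18453 + (0.18453 − 0.23421)/3 = 0.16797
T_{2}^{(2)} = 0.16797 + (0.16797 − 0.18203)/15 = 0.16703

0.167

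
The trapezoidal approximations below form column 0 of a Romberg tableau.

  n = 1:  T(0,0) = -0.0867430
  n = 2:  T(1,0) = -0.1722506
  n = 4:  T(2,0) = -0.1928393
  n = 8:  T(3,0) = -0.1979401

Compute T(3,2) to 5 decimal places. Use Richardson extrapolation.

Richardson extrapolation on the trapezoidal column (denominator 4−1=3):
T(2,1) = (4·(-0.1928393) − (-0.1722506)) / 3 = -0.1997022
T(3,1) = -0.1979401 + (-0.1979401 − (-0.1928393))/3 = -0.1996404
T(3,2) = (16·(-0.1996404) − (-0.1997022)) / 15 = -0.1996363

-0.19964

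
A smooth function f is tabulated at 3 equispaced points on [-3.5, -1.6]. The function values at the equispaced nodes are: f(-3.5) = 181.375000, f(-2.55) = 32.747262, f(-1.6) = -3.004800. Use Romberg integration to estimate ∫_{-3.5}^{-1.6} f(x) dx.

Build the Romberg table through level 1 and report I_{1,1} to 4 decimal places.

97.9638

I_{0,0} (trapezoid, 1 panel, h=1.9000): 169.451690
I_{1,0} (trapezoid, 2 panels, h=0.9500): 115.835744
I_{1,1} = 115.835744 + (115.835744 − 169.451690)/3 = 97.963762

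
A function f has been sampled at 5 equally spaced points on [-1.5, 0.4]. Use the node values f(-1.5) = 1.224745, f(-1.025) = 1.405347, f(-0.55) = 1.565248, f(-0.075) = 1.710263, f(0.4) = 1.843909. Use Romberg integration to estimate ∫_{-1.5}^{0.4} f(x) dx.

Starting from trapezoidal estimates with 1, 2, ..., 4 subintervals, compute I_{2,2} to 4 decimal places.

I_{0,0} (trapezoid, 1 panel, h=1.9000): 2.915221
I_{1,0} (trapezoid, 2 panels, h=0.9500): 2.944596
I_{2,0} (trapezoid, 4 panels, h=0.4750): 2.952213
I_{1,1} = 2.944596 + (2.944596 − 2.915221)/3 = 2.954388
I_{2,1} = 2.952213 + (2.952213 − 2.944596)/3 = 2.954752
I_{2,2} = 2.954752 + (2.954752 − 2.954388)/15 = 2.954776

2.9548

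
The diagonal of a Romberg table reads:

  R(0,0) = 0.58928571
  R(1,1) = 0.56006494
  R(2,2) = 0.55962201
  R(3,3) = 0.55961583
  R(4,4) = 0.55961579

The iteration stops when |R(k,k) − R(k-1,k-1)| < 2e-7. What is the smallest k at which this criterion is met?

|R(1,1) − R(0,0)| = 0.02922077 ≥ 2e-7
|R(2,2) − R(1,1)| = 0.00044293 ≥ 2e-7
|R(3,3) − R(2,2)| = 0.00000618 ≥ 2e-7
|R(4,4) − R(3,3)| = 0.00000004 < 2e-7

k = 4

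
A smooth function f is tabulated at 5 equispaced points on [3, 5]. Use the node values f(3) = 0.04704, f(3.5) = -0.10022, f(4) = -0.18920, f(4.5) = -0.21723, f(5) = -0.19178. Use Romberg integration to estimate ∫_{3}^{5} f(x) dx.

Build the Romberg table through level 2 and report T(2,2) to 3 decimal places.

-0.299

T(0,0) (trapezoid, 1 panel, h=2.0000): -0.14474
T(1,0) (trapezoid, 2 panels, h=1.0000): -0.26157
T(2,0) (trapezoid, 4 panels, h=0.5000): -0.28951
T(1,1) = -0.26157 + (-0.26157 − (-0.14474))/3 = -0.30051
T(2,1) = -0.28951 + (-0.28951 − (-0.26157))/3 = -0.29882
T(2,2) = -0.29882 + (-0.29882 − (-0.30051))/15 = -0.29871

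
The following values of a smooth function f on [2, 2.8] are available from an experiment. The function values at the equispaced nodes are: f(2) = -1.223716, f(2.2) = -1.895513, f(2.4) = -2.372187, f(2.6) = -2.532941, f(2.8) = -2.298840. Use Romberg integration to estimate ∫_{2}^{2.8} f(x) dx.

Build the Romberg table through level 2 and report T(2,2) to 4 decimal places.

T(0,0) (trapezoid, 1 panel, h=0.8000): -1.409022
T(1,0) (trapezoid, 2 panels, h=0.4000): -1.653386
T(2,0) (trapezoid, 4 panels, h=0.2000): -1.712384
T(1,1) = -1.653386 + (-1.653386 − (-1.409022))/3 = -1.734841
T(2,1) = -1.712384 + (-1.712384 − (-1.653386))/3 = -1.732050
T(2,2) = -1.732050 + (-1.732050 − (-1.734841))/15 = -1.731864

-1.7319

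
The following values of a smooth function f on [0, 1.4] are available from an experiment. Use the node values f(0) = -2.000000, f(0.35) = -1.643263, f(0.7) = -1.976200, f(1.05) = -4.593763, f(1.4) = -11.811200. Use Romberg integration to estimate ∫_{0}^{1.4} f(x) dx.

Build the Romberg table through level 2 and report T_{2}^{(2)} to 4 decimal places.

T_{0}^{(0)} (trapezoid, 1 panel, h=1.4000): -9.667840
T_{1}^{(0)} (trapezoid, 2 panels, h=0.7000): -6.217260
T_{2}^{(0)} (trapezoid, 4 panels, h=0.3500): -5.291589
T_{1}^{(1)} = -6.217260 + (-6.217260 − (-9.667840))/3 = -5.067067
T_{2}^{(1)} = -5.291589 + (-5.291589 − (-6.217260))/3 = -4.983032
T_{2}^{(2)} = -4.983032 + (-4.983032 − (-5.067067))/15 = -4.977430

-4.9774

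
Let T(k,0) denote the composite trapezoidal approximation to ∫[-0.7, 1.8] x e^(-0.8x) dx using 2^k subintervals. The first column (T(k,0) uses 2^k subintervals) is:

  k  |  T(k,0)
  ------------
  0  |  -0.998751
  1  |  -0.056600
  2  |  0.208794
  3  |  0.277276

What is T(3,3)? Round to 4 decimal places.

0.3003

T(1,1) = -0.056600 + (-0.056600 − (-0.998751))/3 = 0.257450
T(2,1) = 0.208794 + (0.208794 − (-0.056600))/3 = 0.297259
T(3,1) = 0.277276 + (0.277276 − 0.208794)/3 = 0.300103
T(2,2) = 0.297259 + (0.297259 − 0.257450)/15 = 0.299913
T(3,2) = 0.300103 + (0.300103 − 0.297259)/15 = 0.300293
T(3,3) = (64·0.300293 − 0.299913) / 63 = 0.300299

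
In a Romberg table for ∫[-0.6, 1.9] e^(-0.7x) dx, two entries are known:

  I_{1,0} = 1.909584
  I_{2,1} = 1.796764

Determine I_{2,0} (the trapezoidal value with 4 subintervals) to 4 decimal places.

1.8250

From I_{2,1} = (4·I_{2,0} − I_{1,0})/3, solve for I_{2,0}:
4·I_{2,0} = 3·1.796764 + 1.909584 = 7.299876
I_{2,0} = 1.824969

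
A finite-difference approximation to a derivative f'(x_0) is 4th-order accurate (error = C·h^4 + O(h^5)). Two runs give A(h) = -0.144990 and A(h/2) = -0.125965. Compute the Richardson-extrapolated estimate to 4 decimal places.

-0.1247

Extrapolated value = (16·A(h/2) − A(h)) / (16 − 1)
= (16·(-0.125965) − (-0.144990)) / 15
= -1.870450 / 15 = -0.124697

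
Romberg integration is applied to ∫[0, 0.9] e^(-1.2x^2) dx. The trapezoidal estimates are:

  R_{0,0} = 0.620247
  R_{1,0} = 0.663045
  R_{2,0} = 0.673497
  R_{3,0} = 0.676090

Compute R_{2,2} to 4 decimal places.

Richardson extrapolation on the trapezoidal column (denominator 4−1=3):
R_{1,1} = 0.663045 + (0.663045 − 0.620247)/3 = 0.677311
R_{2,1} = (4·0.673497 − 0.663045) / 3 = 0.676981
R_{2,2} = 0.676981 + (0.676981 − 0.677311)/15 = 0.676959

0.6770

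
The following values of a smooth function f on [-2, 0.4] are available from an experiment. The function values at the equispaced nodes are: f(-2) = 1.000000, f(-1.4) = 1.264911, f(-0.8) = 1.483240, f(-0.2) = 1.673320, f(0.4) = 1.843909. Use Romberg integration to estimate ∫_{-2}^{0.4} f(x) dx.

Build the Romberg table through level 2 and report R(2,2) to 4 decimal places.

3.5128

R(0,0) (trapezoid, 1 panel, h=2.4000): 3.412691
R(1,0) (trapezoid, 2 panels, h=1.2000): 3.486233
R(2,0) (trapezoid, 4 panels, h=0.6000): 3.506055
R(1,1) = 3.486233 + (3.486233 − 3.412691)/3 = 3.510747
R(2,1) = 3.506055 + (3.506055 − 3.486233)/3 = 3.512662
R(2,2) = 3.512662 + (3.512662 − 3.510747)/15 = 3.512790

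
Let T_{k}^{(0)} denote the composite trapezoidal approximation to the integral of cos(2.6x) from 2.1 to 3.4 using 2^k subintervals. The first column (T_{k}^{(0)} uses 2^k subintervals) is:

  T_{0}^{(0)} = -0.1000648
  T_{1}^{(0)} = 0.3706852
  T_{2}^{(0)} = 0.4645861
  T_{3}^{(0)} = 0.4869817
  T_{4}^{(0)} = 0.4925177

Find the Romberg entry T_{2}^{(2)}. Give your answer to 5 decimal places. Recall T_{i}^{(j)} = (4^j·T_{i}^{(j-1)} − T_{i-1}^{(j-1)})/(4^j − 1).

T_{1}^{(1)} = 0.3706852 + (0.3706852 − (-0.1000648))/3 = 0.5276019
T_{2}^{(1)} = 0.4645861 + (0.4645861 − 0.3706852)/3 = 0.4958864
T_{2}^{(2)} = 0.4958864 + (0.4958864 − 0.5276019)/15 = 0.4937720
(Column j=1 coincides with Simpson's rule on the same nodes.)

0.49377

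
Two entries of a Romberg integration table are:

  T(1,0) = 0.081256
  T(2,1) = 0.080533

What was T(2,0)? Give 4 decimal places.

0.0807

From T(2,1) = (4·T(2,0) − T(1,0))/3, solve for T(2,0):
4·T(2,0) = 3·0.080533 + 0.081256 = 0.322855
T(2,0) = 0.080714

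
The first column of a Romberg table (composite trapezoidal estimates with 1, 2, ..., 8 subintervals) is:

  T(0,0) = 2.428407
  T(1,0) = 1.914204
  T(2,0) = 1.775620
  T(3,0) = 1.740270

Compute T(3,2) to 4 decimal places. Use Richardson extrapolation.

Richardson extrapolation on the trapezoidal column (denominator 4−1=3):
T(2,1) = (4·1.775620 − 1.914204) / 3 = 1.729425
T(3,1) = 1.740270 + (1.740270 − 1.775620)/3 = 1.728487
T(3,2) = (16·1.728487 − 1.729425) / 15 = 1.728424

1.7284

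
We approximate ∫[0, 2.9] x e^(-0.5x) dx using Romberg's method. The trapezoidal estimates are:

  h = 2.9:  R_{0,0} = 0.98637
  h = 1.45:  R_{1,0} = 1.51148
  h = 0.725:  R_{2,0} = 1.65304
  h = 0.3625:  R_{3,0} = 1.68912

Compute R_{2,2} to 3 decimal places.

R_{1,1} = (4·1.51148 − 0.98637) / 3 = 1.68652
R_{2,1} = 1.65304 + (1.65304 − 1.51148)/3 = 1.70023
R_{2,2} = 1.70023 + (1.70023 − 1.68652)/15 = 1.70114

1.701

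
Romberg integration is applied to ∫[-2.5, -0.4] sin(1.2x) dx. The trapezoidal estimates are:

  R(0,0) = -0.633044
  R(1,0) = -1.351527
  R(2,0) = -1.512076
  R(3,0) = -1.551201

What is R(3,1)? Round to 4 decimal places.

-1.5642

R(3,1) = (4·(-1.551201) − (-1.512076)) / 3 = -1.564243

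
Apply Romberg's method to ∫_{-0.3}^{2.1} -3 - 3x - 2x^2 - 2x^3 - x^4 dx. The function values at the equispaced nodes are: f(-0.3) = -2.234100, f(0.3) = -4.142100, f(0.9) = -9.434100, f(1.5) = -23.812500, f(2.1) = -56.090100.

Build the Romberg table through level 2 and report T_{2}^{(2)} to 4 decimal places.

T_{0}^{(0)} (trapezoid, 1 panel, h=2.4000): -69.989040
T_{1}^{(0)} (trapezoid, 2 panels, h=1.2000): -46.315440
T_{2}^{(0)} (trapezoid, 4 panels, h=0.6000): -39.930480
T_{1}^{(1)} = -46.315440 + (-46.315440 − (-69.989040))/3 = -38.424240
T_{2}^{(1)} = -39.930480 + (-39.930480 − (-46.315440))/3 = -37.802160
T_{2}^{(2)} = -37.802160 + (-37.802160 − (-38.424240))/15 = -37.760688

-37.7607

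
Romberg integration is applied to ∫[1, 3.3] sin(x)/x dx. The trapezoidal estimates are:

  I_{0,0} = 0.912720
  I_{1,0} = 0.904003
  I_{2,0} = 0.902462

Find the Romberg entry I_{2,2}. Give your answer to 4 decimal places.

I_{1,1} = (4·0.904003 − 0.912720) / 3 = 0.901097
I_{2,1} = 0.902462 + (0.902462 − 0.904003)/3 = 0.901948
I_{2,2} = (16·0.901948 − 0.901097) / 15 = 0.902005

0.9020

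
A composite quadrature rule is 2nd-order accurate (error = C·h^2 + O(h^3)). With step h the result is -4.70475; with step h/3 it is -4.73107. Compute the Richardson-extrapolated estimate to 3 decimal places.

-4.734

Extrapolated value = (9·A(h/3) − A(h)) / (9 − 1)
= (9·(-4.73107) − (-4.70475)) / 8
= -37.87488 / 8 = -4.73436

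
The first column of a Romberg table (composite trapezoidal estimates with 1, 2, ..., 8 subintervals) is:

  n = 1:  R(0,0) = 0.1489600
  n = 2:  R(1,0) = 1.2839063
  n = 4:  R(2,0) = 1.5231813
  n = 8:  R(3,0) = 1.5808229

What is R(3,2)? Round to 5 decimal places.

1.59984

R(2,1) = 1.5231813 + (1.5231813 − 1.2839063)/3 = 1.6029396
R(3,1) = 1.5808229 + (1.5808229 − 1.5231813)/3 = 1.6000368
R(3,2) = 1.6000368 + (1.6000368 − 1.6029396)/15 = 1.5998433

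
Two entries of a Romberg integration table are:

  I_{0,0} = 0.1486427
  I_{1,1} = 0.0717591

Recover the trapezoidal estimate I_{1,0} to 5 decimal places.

From I_{1,1} = (4·I_{1,0} − I_{0,0})/3, solve for I_{1,0}:
4·I_{1,0} = 3·0.0717591 + 0.1486427 = 0.3639200
I_{1,0} = 0.0909800

0.09098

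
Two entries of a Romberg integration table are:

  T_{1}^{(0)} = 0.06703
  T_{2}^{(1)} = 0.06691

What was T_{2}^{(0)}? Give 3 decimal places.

From T_{2}^{(1)} = (4·T_{2}^{(0)} − T_{1}^{(0)})/3, solve for T_{2}^{(0)}:
4·T_{2}^{(0)} = 3·0.06691 + 0.06703 = 0.26776
T_{2}^{(0)} = 0.06694

0.067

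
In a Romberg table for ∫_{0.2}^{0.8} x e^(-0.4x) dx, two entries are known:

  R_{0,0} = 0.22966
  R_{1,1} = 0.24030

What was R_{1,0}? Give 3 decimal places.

From R_{1,1} = (4·R_{1,0} − R_{0,0})/3, solve for R_{1,0}:
4·R_{1,0} = 3·0.24030 + 0.22966 = 0.95056
R_{1,0} = 0.23764

0.238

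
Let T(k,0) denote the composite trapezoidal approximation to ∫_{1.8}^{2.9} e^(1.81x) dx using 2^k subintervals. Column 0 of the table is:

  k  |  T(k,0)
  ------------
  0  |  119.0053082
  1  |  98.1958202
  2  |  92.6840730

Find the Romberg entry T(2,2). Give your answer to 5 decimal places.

Richardson extrapolation on the trapezoidal column (denominator 4−1=3):
T(1,1) = 98.1958202 + (98.1958202 − 119.0053082)/3 = 91.2593242
T(2,1) = (4·92.6840730 − 98.1958202) / 3 = 90.8468239
T(2,2) = 90.8468239 + (90.8468239 − 91.2593242)/15 = 90.8193239

90.81932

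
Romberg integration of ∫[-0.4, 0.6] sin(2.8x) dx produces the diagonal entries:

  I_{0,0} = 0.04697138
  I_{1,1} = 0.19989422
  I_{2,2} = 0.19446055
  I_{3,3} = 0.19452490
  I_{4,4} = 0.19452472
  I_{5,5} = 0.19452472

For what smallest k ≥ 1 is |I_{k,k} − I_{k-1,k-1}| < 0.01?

|I_{1,1} − I_{0,0}| = 0.15292284 ≥ 0.01
|I_{2,2} − I_{1,1}| = 0.00543367 < 0.01

k = 2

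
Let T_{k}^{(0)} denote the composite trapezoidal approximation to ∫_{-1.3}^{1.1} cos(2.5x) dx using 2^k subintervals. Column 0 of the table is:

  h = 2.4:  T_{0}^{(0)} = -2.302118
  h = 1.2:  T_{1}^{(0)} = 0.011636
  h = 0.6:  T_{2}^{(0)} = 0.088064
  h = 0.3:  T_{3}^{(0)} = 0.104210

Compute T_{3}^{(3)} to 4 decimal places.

T_{1}^{(1)} = (4·0.011636 − (-2.302118)) / 3 = 0.782887
T_{2}^{(1)} = (4·0.088064 − 0.011636) / 3 = 0.113540
T_{3}^{(1)} = 0.104210 + (0.104210 − 0.088064)/3 = 0.109592
T_{2}^{(2)} = (16·0.113540 − 0.782887) / 15 = 0.068917
T_{3}^{(2)} = 0.109592 + (0.109592 − 0.113540)/15 = 0.109329
T_{3}^{(3)} = 0.109329 + (0.109329 − 0.068917)/63 = 0.109970

0.1100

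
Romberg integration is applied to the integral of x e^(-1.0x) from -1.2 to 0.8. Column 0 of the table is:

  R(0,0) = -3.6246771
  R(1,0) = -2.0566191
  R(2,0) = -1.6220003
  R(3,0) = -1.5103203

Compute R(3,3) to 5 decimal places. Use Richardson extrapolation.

R(1,1) = (4·(-2.0566191) − (-3.6246771)) / 3 = -1.5339331
R(2,1) = -1.6220003 + (-1.6220003 − (-2.0566191))/3 = -1.4771274
R(3,1) = -1.5103203 + (-1.5103203 − (-1.6220003))/3 = -1.4730936
R(2,2) = -1.4771274 + (-1.4771274 − (-1.5339331))/15 = -1.4733404
R(3,2) = (16·(-1.4730936) − (-1.4771274)) / 15 = -1.4728247
R(3,3) = (64·(-1.4728247) − (-1.4733404)) / 63 = -1.4728165

-1.47282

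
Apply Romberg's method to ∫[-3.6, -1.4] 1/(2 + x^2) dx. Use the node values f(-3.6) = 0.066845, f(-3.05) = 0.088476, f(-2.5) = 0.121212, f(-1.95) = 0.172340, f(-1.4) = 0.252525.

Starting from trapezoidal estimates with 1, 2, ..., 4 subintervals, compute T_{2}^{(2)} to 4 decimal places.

0.2942

T_{0}^{(0)} (trapezoid, 1 panel, h=2.2000): 0.351307
T_{1}^{(0)} (trapezoid, 2 panels, h=1.1000): 0.308987
T_{2}^{(0)} (trapezoid, 4 panels, h=0.5500): 0.297942
T_{1}^{(1)} = 0.308987 + (0.308987 − 0.351307)/3 = 0.294880
T_{2}^{(1)} = 0.297942 + (0.297942 − 0.308987)/3 = 0.294260
T_{2}^{(2)} = 0.294260 + (0.294260 − 0.294880)/15 = 0.294219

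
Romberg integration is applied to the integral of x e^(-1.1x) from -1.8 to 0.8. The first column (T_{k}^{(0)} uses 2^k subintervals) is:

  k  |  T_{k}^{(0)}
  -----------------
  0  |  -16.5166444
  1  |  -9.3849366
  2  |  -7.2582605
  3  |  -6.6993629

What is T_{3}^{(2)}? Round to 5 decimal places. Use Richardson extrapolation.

T_{2}^{(1)} = (4·(-7.2582605) − (-9.3849366)) / 3 = -6.5493685
T_{3}^{(1)} = -6.6993629 + (-6.6993629 − (-7.2582605))/3 = -6.5130637
T_{3}^{(2)} = -6.5130637 + (-6.5130637 − (-6.5493685))/15 = -6.5106434

-6.51064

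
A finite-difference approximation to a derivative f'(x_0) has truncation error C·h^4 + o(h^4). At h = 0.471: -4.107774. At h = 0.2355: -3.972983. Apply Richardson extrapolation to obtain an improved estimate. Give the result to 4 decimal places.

-3.9640

Extrapolated value = (16·A(h/2) − A(h)) / (16 − 1)
= (16·(-3.972983) − (-4.107774)) / 15
= -59.459954 / 15 = -3.963997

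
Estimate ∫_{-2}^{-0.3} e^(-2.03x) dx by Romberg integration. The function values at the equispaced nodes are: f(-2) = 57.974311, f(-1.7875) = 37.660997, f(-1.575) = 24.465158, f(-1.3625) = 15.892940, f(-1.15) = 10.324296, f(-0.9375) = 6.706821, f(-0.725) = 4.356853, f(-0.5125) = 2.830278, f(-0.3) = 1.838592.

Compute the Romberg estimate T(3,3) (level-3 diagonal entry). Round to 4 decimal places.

T(0,0) (trapezoid, 1 panel, h=1.7000): 50.840968
T(1,0) (trapezoid, 2 panels, h=0.8500): 34.196135
T(2,0) (trapezoid, 4 panels, h=0.4250): 29.347422
T(3,0) (trapezoid, 8 panels, h=0.2125): 28.080556
T(1,1) = 34.196135 + (34.196135 − 50.840968)/3 = 28.647857
T(2,1) = 29.347422 + (29.347422 − 34.196135)/3 = 27.731184
T(3,1) = 28.080556 + (28.080556 − 29.347422)/3 = 27.658267
T(2,2) = 27.731184 + (27.731184 − 28.647857)/15 = 27.670072
T(3,2) = 27.658267 + (27.658267 − 27.731184)/15 = 27.653406
T(3,3) = 27.653406 + (27.653406 − 27.670072)/63 = 27.653141

27.6531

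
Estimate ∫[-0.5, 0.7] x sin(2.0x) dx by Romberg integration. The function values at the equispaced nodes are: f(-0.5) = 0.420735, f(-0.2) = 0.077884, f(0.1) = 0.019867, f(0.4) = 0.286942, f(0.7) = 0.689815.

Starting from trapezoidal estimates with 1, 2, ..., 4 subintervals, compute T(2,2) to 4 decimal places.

0.2625

T(0,0) (trapezoid, 1 panel, h=1.2000): 0.666330
T(1,0) (trapezoid, 2 panels, h=0.6000): 0.345085
T(2,0) (trapezoid, 4 panels, h=0.3000): 0.281990
T(1,1) = 0.345085 + (0.345085 − 0.666330)/3 = 0.238003
T(2,1) = 0.281990 + (0.281990 − 0.345085)/3 = 0.260958
T(2,2) = 0.260958 + (0.260958 − 0.238003)/15 = 0.262488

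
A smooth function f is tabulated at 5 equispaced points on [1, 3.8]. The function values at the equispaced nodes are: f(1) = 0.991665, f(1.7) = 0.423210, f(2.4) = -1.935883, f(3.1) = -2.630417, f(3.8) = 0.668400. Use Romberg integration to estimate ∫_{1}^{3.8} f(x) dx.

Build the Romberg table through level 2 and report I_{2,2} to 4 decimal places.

-2.5586

I_{0,0} (trapezoid, 1 panel, h=2.8000): 2.324091
I_{1,0} (trapezoid, 2 panels, h=1.4000): -1.548191
I_{2,0} (trapezoid, 4 panels, h=0.7000): -2.319140
I_{1,1} = -1.548191 + (-1.548191 − 2.324091)/3 = -2.838952
I_{2,1} = -2.319140 + (-2.319140 − (-1.548191))/3 = -2.576123
I_{2,2} = -2.576123 + (-2.576123 − (-2.838952))/15 = -2.558601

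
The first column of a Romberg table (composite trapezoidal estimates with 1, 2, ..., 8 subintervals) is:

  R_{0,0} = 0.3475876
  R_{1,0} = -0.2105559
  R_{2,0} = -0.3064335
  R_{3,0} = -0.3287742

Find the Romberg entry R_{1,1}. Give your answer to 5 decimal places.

-0.39660

R_{1,1} = -0.2105559 + (-0.2105559 − 0.3475876)/3 = -0.3966037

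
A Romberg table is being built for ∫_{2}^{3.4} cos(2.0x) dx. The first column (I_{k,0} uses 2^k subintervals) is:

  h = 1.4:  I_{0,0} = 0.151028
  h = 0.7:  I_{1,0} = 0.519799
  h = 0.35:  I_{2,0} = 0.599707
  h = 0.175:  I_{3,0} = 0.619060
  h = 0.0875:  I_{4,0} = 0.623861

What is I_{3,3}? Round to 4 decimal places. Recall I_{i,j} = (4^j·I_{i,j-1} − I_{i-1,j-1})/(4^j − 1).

I_{1,1} = (4·0.519799 − 0.151028) / 3 = 0.642723
I_{2,1} = (4·0.599707 − 0.519799) / 3 = 0.626343
I_{3,1} = 0.619060 + (0.619060 − 0.599707)/3 = 0.625511
I_{2,2} = (16·0.626343 − 0.642723) / 15 = 0.625251
I_{3,2} = (16·0.625511 − 0.626343) / 15 = 0.625456
I_{3,3} = 0.625456 + (0.625456 − 0.625251)/63 = 0.625459

0.6255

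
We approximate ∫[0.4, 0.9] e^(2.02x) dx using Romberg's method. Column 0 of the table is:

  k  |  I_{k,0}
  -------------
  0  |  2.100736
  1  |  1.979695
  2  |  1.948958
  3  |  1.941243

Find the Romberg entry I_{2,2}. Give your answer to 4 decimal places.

Richardson extrapolation on the trapezoidal column (denominator 4−1=3):
I_{1,1} = 1.979695 + (1.979695 − 2.100736)/3 = 1.939348
I_{2,1} = 1.948958 + (1.948958 − 1.979695)/3 = 1.938712
I_{2,2} = (16·1.938712 − 1.939348) / 15 = 1.938670

1.9387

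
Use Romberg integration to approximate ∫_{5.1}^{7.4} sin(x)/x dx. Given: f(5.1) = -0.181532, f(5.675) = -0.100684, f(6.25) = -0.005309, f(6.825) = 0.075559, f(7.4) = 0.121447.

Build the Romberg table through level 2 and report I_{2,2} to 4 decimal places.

I_{0,0} (trapezoid, 1 panel, h=2.3000): -0.069098
I_{1,0} (trapezoid, 2 panels, h=1.1500): -0.040654
I_{2,0} (trapezoid, 4 panels, h=0.5750): -0.034774
I_{1,1} = -0.040654 + (-0.040654 − (-0.069098))/3 = -0.031173
I_{2,1} = -0.034774 + (-0.034774 − (-0.040654))/3 = -0.032814
I_{2,2} = -0.032814 + (-0.032814 − (-0.031173))/15 = -0.032923

-0.0329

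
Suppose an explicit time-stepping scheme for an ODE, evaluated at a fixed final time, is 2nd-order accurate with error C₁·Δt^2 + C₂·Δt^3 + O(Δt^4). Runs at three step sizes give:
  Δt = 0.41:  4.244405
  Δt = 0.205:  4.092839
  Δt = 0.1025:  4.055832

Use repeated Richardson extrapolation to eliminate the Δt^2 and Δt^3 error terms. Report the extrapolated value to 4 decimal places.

4.0437

First eliminate the Δt^2 term (factor 2^2 = 4):
  B₁ = (4·4.092839 − 4.244405)/3 = 4.042317
  B₂ = (4·4.055832 − 4.092839)/3 = 4.043496
Then eliminate the Δt^3 term (factor 2^3 = 8):
  (8·4.043496 − 4.042317)/7 = 4.043664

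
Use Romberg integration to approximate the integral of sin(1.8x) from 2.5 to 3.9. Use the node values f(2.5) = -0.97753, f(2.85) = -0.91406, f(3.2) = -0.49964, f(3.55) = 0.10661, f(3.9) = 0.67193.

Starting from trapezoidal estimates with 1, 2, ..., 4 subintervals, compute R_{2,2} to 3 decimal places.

R_{0,0} (trapezoid, 1 panel, h=1.4000): -0.21392
R_{1,0} (trapezoid, 2 panels, h=0.7000): -0.45671
R_{2,0} (trapezoid, 4 panels, h=0.3500): -0.51096
R_{1,1} = -0.45671 + (-0.45671 − (-0.21392))/3 = -0.53764
R_{2,1} = -0.51096 + (-0.51096 − (-0.45671))/3 = -0.52904
R_{2,2} = -0.52904 + (-0.52904 − (-0.53764))/15 = -0.52847

-0.528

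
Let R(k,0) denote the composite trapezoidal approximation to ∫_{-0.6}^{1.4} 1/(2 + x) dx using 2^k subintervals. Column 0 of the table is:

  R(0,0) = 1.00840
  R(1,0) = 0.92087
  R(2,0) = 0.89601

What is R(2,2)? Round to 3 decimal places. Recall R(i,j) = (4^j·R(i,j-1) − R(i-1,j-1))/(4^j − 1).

0.887

Richardson extrapolation on the trapezoidal column (denominator 4−1=3):
R(1,1) = (4·0.92087 − 1.00840) / 3 = 0.89169
R(2,1) = 0.89601 + (0.89601 − 0.92087)/3 = 0.88772
R(2,2) = 0.88772 + (0.88772 − 0.89169)/15 = 0.88746
(Column j=1 coincides with Simpson's rule on the same nodes.)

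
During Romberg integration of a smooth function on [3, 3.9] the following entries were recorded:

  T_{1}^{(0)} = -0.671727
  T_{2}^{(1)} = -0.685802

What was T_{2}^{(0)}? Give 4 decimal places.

From T_{2}^{(1)} = (4·T_{2}^{(0)} − T_{1}^{(0)})/3, solve for T_{2}^{(0)}:
4·T_{2}^{(0)} = 3·(-0.685802) + (-0.671727) = -2.729133
T_{2}^{(0)} = -0.682283

-0.6823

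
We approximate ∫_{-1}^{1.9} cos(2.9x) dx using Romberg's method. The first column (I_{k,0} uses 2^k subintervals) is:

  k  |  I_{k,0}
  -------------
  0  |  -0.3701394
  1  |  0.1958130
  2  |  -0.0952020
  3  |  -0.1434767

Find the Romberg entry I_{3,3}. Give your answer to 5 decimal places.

Richardson extrapolation on the trapezoidal column (denominator 4−1=3):
I_{1,1} = 0.1958130 + (0.1958130 − (-0.3701394))/3 = 0.3844638
I_{2,1} = (4·(-0.0952020) − 0.1958130) / 3 = -0.1922070
I_{3,1} = -0.1434767 + (-0.1434767 − (-0.0952020))/3 = -0.1595683
I_{2,2} = -0.1922070 + (-0.1922070 − 0.3844638)/15 = -0.2306517
I_{3,2} = (16·(-0.1595683) − (-0.1922070)) / 15 = -0.1573924
I_{3,3} = (64·(-0.1573924) − (-0.2306517)) / 63 = -0.1562296

-0.15623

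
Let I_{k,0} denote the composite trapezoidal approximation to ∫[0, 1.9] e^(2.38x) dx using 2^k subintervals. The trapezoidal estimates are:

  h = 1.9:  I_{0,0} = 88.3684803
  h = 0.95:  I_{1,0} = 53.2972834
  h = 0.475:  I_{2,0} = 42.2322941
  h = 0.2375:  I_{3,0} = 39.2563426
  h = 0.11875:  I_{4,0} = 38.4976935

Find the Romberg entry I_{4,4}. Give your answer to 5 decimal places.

Richardson extrapolation on the trapezoidal column (denominator 4−1=3):
I_{1,1} = (4·53.2972834 − 88.3684803) / 3 = 41.6068844
I_{2,1} = (4·42.2322941 − 53.2972834) / 3 = 38.5439643
I_{3,1} = (4·39.2563426 − 42.2322941) / 3 = 38.2643588
I_{4,1} = (4·38.4976935 − 39.2563426) / 3 = 38.2448105
I_{2,2} = (16·38.5439643 − 41.6068844) / 15 = 38.3397696
I_{3,2} = (16·38.2643588 − 38.5439643) / 15 = 38.2457184
I_{4,2} = 38.2448105 + (38.2448105 − 38.2643588)/15 = 38.2435073
I_{3,3} = (64·38.2457184 − 38.3397696) / 63 = 38.2442255
I_{4,3} = (64·38.2435073 − 38.2457184) / 63 = 38.2434722
I_{4,4} = (256·38.2434722 − 38.2442255) / 255 = 38.2434692

38.24347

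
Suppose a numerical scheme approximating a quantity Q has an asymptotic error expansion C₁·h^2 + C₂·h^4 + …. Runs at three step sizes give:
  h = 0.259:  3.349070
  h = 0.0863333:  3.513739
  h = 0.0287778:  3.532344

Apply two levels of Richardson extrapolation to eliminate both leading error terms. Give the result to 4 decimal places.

3.5347

First eliminate the h^2 term (factor 3^2 = 9):
  B₁ = (9·3.513739 − 3.349070)/8 = 3.534323
  B₂ = (9·3.532344 − 3.513739)/8 = 3.534670
Then eliminate the h^4 term (factor 3^4 = 81):
  (81·3.534670 − 3.534323)/80 = 3.534674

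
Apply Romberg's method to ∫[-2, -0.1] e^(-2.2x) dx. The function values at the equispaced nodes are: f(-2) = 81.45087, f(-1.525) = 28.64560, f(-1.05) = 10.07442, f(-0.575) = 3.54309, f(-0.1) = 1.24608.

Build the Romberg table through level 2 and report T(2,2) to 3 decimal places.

T(0,0) (trapezoid, 1 panel, h=1.9000): 78.56210
T(1,0) (trapezoid, 2 panels, h=0.9500): 48.85175
T(2,0) (trapezoid, 4 panels, h=0.4750): 39.71550
T(1,1) = 48.85175 + (48.85175 − 78.56210)/3 = 38.94830
T(2,1) = 39.71550 + (39.71550 − 48.85175)/3 = 36.67008
T(2,2) = 36.67008 + (36.67008 − 38.94830)/15 = 36.51820

36.518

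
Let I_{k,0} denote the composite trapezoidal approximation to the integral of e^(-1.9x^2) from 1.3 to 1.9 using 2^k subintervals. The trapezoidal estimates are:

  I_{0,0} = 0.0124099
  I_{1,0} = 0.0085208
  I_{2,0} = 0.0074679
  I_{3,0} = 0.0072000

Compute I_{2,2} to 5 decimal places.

Richardson extrapolation on the trapezoidal column (denominator 4−1=3):
I_{1,1} = 0.0085208 + (0.0085208 − 0.0124099)/3 = 0.0072244
I_{2,1} = (4·0.0074679 − 0.0085208) / 3 = 0.0071169
I_{2,2} = 0.0071169 + (0.0071169 − 0.0072244)/15 = 0.0071097

0.00711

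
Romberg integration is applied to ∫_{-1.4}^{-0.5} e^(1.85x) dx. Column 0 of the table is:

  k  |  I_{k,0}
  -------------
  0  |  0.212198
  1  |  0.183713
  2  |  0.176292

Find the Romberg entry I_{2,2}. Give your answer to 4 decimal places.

Richardson extrapolation on the trapezoidal column (denominator 4−1=3):
I_{1,1} = 0.183713 + (0.183713 − 0.212198)/3 = 0.174218
I_{2,1} = (4·0.176292 − 0.183713) / 3 = 0.173818
I_{2,2} = 0.173818 + (0.173818 − 0.174218)/15 = 0.173791

0.1738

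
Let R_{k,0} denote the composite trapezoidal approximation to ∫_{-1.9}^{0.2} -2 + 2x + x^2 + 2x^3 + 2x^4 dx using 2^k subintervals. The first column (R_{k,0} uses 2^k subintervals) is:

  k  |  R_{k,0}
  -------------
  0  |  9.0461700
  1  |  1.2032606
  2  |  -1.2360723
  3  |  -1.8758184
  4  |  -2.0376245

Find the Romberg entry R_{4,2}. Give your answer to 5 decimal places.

Richardson extrapolation on the trapezoidal column (denominator 4−1=3):
R_{3,1} = (4·(-1.8758184) − (-1.2360723)) / 3 = -2.0890671
R_{4,1} = -2.0376245 + (-2.0376245 − (-1.8758184))/3 = -2.0915599
R_{4,2} = (16·(-2.0915599) − (-2.0890671)) / 15 = -2.0917261

-2.09173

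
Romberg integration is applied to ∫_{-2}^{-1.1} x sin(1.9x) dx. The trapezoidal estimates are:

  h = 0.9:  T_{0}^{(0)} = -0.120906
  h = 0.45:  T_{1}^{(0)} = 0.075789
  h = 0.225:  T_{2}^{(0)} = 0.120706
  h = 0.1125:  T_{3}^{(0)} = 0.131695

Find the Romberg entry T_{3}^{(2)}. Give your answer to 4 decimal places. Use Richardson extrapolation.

Richardson extrapolation on the trapezoidal column (denominator 4−1=3):
T_{2}^{(1)} = (4·0.120706 − 0.075789) / 3 = 0.135678
T_{3}^{(1)} = (4·0.131695 − 0.120706) / 3 = 0.135358
T_{3}^{(2)} = (16·0.135358 − 0.135678) / 15 = 0.135337

0.1353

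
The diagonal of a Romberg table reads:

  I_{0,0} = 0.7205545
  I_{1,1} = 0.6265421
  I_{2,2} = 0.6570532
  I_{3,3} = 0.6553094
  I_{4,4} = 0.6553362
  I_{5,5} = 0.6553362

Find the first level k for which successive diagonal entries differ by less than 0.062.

k = 2

|I_{1,1} − I_{0,0}| = 0.0940124 ≥ 0.062
|I_{2,2} − I_{1,1}| = 0.0305111 < 0.062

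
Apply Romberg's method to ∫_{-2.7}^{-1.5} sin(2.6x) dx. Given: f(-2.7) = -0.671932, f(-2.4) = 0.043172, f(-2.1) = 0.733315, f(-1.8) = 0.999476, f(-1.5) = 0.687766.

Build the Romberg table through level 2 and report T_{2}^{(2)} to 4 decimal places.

T_{0}^{(0)} (trapezoid, 1 panel, h=1.2000): 0.009500
T_{1}^{(0)} (trapezoid, 2 panels, h=0.6000): 0.444739
T_{2}^{(0)} (trapezoid, 4 panels, h=0.3000): 0.535164
T_{1}^{(1)} = 0.444739 + (0.444739 − 0.009500)/3 = 0.589819
T_{2}^{(1)} = 0.535164 + (0.535164 − 0.444739)/3 = 0.565306
T_{2}^{(2)} = 0.565306 + (0.565306 − 0.589819)/15 = 0.563672

0.5637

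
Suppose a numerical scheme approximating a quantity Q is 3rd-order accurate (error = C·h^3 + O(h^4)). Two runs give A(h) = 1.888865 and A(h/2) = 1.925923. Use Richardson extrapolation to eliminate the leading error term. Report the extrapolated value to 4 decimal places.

1.9312

Extrapolated value = (8·A(h/2) − A(h)) / (8 − 1)
= (8·1.925923 − 1.888865) / 7
= 13.518519 / 7 = 1.931217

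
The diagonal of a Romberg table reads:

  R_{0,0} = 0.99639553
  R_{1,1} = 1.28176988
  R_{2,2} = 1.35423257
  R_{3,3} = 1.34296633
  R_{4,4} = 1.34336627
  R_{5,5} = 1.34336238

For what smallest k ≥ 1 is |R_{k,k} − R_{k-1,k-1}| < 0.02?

|R_{1,1} − R_{0,0}| = 0.28537435 ≥ 0.02
|R_{2,2} − R_{1,1}| = 0.07246269 ≥ 0.02
|R_{3,3} − R_{2,2}| = 0.01126624 < 0.02

k = 3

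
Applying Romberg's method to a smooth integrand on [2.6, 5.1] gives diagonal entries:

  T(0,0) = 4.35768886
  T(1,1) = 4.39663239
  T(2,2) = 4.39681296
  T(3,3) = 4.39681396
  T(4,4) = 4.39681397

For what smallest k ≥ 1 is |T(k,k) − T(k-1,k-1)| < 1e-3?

|T(1,1) − T(0,0)| = 0.03894353 ≥ 1e-3
|T(2,2) − T(1,1)| = 0.00018057 < 1e-3

k = 2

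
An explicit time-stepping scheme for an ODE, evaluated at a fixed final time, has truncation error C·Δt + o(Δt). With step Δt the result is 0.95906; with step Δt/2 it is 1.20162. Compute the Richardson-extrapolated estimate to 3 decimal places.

1.444

The leading error scales as Δt; refining by a factor of 2 reduces it by 2^1 = 2.
Extrapolated value = (2·A(Δt/2) − A(Δt)) / (2 − 1)
= (2·1.20162 − 0.95906) / 1
= 1.44418 / 1 = 1.44418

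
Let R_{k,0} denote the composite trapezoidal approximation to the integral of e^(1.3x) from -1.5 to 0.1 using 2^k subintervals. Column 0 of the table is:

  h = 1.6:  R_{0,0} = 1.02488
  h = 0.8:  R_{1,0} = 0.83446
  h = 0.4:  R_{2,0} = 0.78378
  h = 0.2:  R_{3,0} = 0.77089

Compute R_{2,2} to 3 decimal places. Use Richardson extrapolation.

0.767

R_{1,1} = 0.83446 + (0.83446 − 1.02488)/3 = 0.77099
R_{2,1} = (4·0.78378 − 0.83446) / 3 = 0.76689
R_{2,2} = (16·0.76689 − 0.77099) / 15 = 0.76662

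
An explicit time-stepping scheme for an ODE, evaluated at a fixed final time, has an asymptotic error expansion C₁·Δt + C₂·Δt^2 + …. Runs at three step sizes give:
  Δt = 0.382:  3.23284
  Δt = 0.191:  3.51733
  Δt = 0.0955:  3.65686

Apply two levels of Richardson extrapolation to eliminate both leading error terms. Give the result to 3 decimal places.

3.795

First eliminate the Δt term (factor 2^1 = 2):
  B₁ = (2·3.51733 − 3.23284)/1 = 3.80182
  B₂ = (2·3.65686 − 3.51733)/1 = 3.79639
Then eliminate the Δt^2 term (factor 2^2 = 4):
  (4·3.79639 − 3.80182)/3 = 3.79458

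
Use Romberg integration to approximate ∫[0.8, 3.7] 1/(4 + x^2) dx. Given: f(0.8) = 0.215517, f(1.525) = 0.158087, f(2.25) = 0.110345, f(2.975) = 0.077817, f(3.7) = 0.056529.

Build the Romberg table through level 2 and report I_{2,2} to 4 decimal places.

I_{0,0} (trapezoid, 1 panel, h=2.9000): 0.394467
I_{1,0} (trapezoid, 2 panels, h=1.4500): 0.357234
I_{2,0} (trapezoid, 4 panels, h=0.7250): 0.349647
I_{1,1} = 0.357234 + (0.357234 − 0.394467)/3 = 0.344823
I_{2,1} = 0.349647 + (0.349647 − 0.357234)/3 = 0.347118
I_{2,2} = 0.347118 + (0.347118 − 0.344823)/15 = 0.347271

0.3473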